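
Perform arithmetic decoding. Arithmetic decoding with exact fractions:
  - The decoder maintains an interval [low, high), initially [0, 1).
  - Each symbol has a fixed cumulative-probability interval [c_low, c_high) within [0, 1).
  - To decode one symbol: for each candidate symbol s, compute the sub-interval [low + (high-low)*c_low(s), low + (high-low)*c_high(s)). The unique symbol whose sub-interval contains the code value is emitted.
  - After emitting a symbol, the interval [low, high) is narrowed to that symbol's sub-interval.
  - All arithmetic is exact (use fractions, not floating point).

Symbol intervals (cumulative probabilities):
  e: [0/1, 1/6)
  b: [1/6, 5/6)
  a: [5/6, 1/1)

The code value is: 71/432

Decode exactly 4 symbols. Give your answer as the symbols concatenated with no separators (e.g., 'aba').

Answer: eaab

Derivation:
Step 1: interval [0/1, 1/1), width = 1/1 - 0/1 = 1/1
  'e': [0/1 + 1/1*0/1, 0/1 + 1/1*1/6) = [0/1, 1/6) <- contains code 71/432
  'b': [0/1 + 1/1*1/6, 0/1 + 1/1*5/6) = [1/6, 5/6)
  'a': [0/1 + 1/1*5/6, 0/1 + 1/1*1/1) = [5/6, 1/1)
  emit 'e', narrow to [0/1, 1/6)
Step 2: interval [0/1, 1/6), width = 1/6 - 0/1 = 1/6
  'e': [0/1 + 1/6*0/1, 0/1 + 1/6*1/6) = [0/1, 1/36)
  'b': [0/1 + 1/6*1/6, 0/1 + 1/6*5/6) = [1/36, 5/36)
  'a': [0/1 + 1/6*5/6, 0/1 + 1/6*1/1) = [5/36, 1/6) <- contains code 71/432
  emit 'a', narrow to [5/36, 1/6)
Step 3: interval [5/36, 1/6), width = 1/6 - 5/36 = 1/36
  'e': [5/36 + 1/36*0/1, 5/36 + 1/36*1/6) = [5/36, 31/216)
  'b': [5/36 + 1/36*1/6, 5/36 + 1/36*5/6) = [31/216, 35/216)
  'a': [5/36 + 1/36*5/6, 5/36 + 1/36*1/1) = [35/216, 1/6) <- contains code 71/432
  emit 'a', narrow to [35/216, 1/6)
Step 4: interval [35/216, 1/6), width = 1/6 - 35/216 = 1/216
  'e': [35/216 + 1/216*0/1, 35/216 + 1/216*1/6) = [35/216, 211/1296)
  'b': [35/216 + 1/216*1/6, 35/216 + 1/216*5/6) = [211/1296, 215/1296) <- contains code 71/432
  'a': [35/216 + 1/216*5/6, 35/216 + 1/216*1/1) = [215/1296, 1/6)
  emit 'b', narrow to [211/1296, 215/1296)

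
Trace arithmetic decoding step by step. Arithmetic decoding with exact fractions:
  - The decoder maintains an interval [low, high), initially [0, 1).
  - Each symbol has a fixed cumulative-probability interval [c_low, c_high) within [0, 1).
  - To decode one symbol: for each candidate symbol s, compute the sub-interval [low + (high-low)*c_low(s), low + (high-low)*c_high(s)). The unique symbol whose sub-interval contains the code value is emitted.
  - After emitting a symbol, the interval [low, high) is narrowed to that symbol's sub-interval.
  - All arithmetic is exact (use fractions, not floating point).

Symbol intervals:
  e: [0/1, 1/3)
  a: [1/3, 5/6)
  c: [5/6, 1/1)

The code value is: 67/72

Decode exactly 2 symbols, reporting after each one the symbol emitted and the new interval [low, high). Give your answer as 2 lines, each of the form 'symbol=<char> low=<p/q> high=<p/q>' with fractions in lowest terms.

Step 1: interval [0/1, 1/1), width = 1/1 - 0/1 = 1/1
  'e': [0/1 + 1/1*0/1, 0/1 + 1/1*1/3) = [0/1, 1/3)
  'a': [0/1 + 1/1*1/3, 0/1 + 1/1*5/6) = [1/3, 5/6)
  'c': [0/1 + 1/1*5/6, 0/1 + 1/1*1/1) = [5/6, 1/1) <- contains code 67/72
  emit 'c', narrow to [5/6, 1/1)
Step 2: interval [5/6, 1/1), width = 1/1 - 5/6 = 1/6
  'e': [5/6 + 1/6*0/1, 5/6 + 1/6*1/3) = [5/6, 8/9)
  'a': [5/6 + 1/6*1/3, 5/6 + 1/6*5/6) = [8/9, 35/36) <- contains code 67/72
  'c': [5/6 + 1/6*5/6, 5/6 + 1/6*1/1) = [35/36, 1/1)
  emit 'a', narrow to [8/9, 35/36)

Answer: symbol=c low=5/6 high=1/1
symbol=a low=8/9 high=35/36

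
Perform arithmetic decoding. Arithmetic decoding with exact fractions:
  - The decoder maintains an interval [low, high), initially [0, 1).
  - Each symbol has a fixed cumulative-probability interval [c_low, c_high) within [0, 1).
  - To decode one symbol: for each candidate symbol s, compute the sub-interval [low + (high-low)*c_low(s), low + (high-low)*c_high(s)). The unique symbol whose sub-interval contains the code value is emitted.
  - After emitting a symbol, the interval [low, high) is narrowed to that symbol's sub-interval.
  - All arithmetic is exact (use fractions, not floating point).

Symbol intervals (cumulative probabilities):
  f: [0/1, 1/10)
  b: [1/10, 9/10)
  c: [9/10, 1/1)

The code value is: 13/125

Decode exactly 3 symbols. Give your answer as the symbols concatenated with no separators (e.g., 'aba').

Answer: bff

Derivation:
Step 1: interval [0/1, 1/1), width = 1/1 - 0/1 = 1/1
  'f': [0/1 + 1/1*0/1, 0/1 + 1/1*1/10) = [0/1, 1/10)
  'b': [0/1 + 1/1*1/10, 0/1 + 1/1*9/10) = [1/10, 9/10) <- contains code 13/125
  'c': [0/1 + 1/1*9/10, 0/1 + 1/1*1/1) = [9/10, 1/1)
  emit 'b', narrow to [1/10, 9/10)
Step 2: interval [1/10, 9/10), width = 9/10 - 1/10 = 4/5
  'f': [1/10 + 4/5*0/1, 1/10 + 4/5*1/10) = [1/10, 9/50) <- contains code 13/125
  'b': [1/10 + 4/5*1/10, 1/10 + 4/5*9/10) = [9/50, 41/50)
  'c': [1/10 + 4/5*9/10, 1/10 + 4/5*1/1) = [41/50, 9/10)
  emit 'f', narrow to [1/10, 9/50)
Step 3: interval [1/10, 9/50), width = 9/50 - 1/10 = 2/25
  'f': [1/10 + 2/25*0/1, 1/10 + 2/25*1/10) = [1/10, 27/250) <- contains code 13/125
  'b': [1/10 + 2/25*1/10, 1/10 + 2/25*9/10) = [27/250, 43/250)
  'c': [1/10 + 2/25*9/10, 1/10 + 2/25*1/1) = [43/250, 9/50)
  emit 'f', narrow to [1/10, 27/250)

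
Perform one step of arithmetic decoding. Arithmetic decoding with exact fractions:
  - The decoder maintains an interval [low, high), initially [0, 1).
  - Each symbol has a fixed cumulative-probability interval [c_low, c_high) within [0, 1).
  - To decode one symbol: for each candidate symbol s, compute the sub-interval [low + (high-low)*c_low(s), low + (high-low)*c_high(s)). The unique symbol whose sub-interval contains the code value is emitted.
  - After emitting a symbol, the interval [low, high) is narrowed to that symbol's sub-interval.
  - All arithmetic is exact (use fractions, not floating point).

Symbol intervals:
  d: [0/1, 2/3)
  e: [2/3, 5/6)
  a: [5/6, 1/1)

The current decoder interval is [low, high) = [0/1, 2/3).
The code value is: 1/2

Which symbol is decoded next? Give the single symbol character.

Interval width = high − low = 2/3 − 0/1 = 2/3
Scaled code = (code − low) / width = (1/2 − 0/1) / 2/3 = 3/4
  d: [0/1, 2/3) 
  e: [2/3, 5/6) ← scaled code falls here ✓
  a: [5/6, 1/1) 

Answer: e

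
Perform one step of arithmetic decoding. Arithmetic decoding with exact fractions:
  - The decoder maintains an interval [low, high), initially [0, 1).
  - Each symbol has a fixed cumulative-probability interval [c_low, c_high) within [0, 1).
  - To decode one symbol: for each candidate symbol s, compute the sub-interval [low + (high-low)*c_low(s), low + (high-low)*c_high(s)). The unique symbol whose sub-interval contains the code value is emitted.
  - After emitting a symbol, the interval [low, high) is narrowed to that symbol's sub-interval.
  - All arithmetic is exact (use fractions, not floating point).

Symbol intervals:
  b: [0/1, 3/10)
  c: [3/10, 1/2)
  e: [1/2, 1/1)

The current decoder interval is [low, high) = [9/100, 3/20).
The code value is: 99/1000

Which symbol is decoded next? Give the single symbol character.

Answer: b

Derivation:
Interval width = high − low = 3/20 − 9/100 = 3/50
Scaled code = (code − low) / width = (99/1000 − 9/100) / 3/50 = 3/20
  b: [0/1, 3/10) ← scaled code falls here ✓
  c: [3/10, 1/2) 
  e: [1/2, 1/1) 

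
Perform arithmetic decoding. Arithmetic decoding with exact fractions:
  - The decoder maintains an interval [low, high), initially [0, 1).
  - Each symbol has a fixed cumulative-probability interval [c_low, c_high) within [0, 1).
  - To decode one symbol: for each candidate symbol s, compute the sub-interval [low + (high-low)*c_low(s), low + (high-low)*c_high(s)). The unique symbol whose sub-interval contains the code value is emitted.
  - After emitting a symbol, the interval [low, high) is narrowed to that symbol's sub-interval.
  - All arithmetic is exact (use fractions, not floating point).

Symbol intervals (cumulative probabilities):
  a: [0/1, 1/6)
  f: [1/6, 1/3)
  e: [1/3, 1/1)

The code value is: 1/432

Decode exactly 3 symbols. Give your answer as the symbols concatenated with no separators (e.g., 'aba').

Answer: aaa

Derivation:
Step 1: interval [0/1, 1/1), width = 1/1 - 0/1 = 1/1
  'a': [0/1 + 1/1*0/1, 0/1 + 1/1*1/6) = [0/1, 1/6) <- contains code 1/432
  'f': [0/1 + 1/1*1/6, 0/1 + 1/1*1/3) = [1/6, 1/3)
  'e': [0/1 + 1/1*1/3, 0/1 + 1/1*1/1) = [1/3, 1/1)
  emit 'a', narrow to [0/1, 1/6)
Step 2: interval [0/1, 1/6), width = 1/6 - 0/1 = 1/6
  'a': [0/1 + 1/6*0/1, 0/1 + 1/6*1/6) = [0/1, 1/36) <- contains code 1/432
  'f': [0/1 + 1/6*1/6, 0/1 + 1/6*1/3) = [1/36, 1/18)
  'e': [0/1 + 1/6*1/3, 0/1 + 1/6*1/1) = [1/18, 1/6)
  emit 'a', narrow to [0/1, 1/36)
Step 3: interval [0/1, 1/36), width = 1/36 - 0/1 = 1/36
  'a': [0/1 + 1/36*0/1, 0/1 + 1/36*1/6) = [0/1, 1/216) <- contains code 1/432
  'f': [0/1 + 1/36*1/6, 0/1 + 1/36*1/3) = [1/216, 1/108)
  'e': [0/1 + 1/36*1/3, 0/1 + 1/36*1/1) = [1/108, 1/36)
  emit 'a', narrow to [0/1, 1/216)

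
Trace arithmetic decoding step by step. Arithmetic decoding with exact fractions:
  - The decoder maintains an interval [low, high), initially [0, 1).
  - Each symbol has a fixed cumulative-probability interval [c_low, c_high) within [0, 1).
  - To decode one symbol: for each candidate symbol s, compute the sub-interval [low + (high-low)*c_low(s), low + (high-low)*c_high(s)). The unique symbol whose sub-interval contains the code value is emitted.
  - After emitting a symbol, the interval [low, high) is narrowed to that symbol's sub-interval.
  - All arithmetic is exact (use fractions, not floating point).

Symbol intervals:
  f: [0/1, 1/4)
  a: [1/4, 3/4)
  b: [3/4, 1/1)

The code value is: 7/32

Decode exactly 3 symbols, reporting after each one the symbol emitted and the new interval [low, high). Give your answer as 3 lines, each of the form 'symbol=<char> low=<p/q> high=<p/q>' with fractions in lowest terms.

Step 1: interval [0/1, 1/1), width = 1/1 - 0/1 = 1/1
  'f': [0/1 + 1/1*0/1, 0/1 + 1/1*1/4) = [0/1, 1/4) <- contains code 7/32
  'a': [0/1 + 1/1*1/4, 0/1 + 1/1*3/4) = [1/4, 3/4)
  'b': [0/1 + 1/1*3/4, 0/1 + 1/1*1/1) = [3/4, 1/1)
  emit 'f', narrow to [0/1, 1/4)
Step 2: interval [0/1, 1/4), width = 1/4 - 0/1 = 1/4
  'f': [0/1 + 1/4*0/1, 0/1 + 1/4*1/4) = [0/1, 1/16)
  'a': [0/1 + 1/4*1/4, 0/1 + 1/4*3/4) = [1/16, 3/16)
  'b': [0/1 + 1/4*3/4, 0/1 + 1/4*1/1) = [3/16, 1/4) <- contains code 7/32
  emit 'b', narrow to [3/16, 1/4)
Step 3: interval [3/16, 1/4), width = 1/4 - 3/16 = 1/16
  'f': [3/16 + 1/16*0/1, 3/16 + 1/16*1/4) = [3/16, 13/64)
  'a': [3/16 + 1/16*1/4, 3/16 + 1/16*3/4) = [13/64, 15/64) <- contains code 7/32
  'b': [3/16 + 1/16*3/4, 3/16 + 1/16*1/1) = [15/64, 1/4)
  emit 'a', narrow to [13/64, 15/64)

Answer: symbol=f low=0/1 high=1/4
symbol=b low=3/16 high=1/4
symbol=a low=13/64 high=15/64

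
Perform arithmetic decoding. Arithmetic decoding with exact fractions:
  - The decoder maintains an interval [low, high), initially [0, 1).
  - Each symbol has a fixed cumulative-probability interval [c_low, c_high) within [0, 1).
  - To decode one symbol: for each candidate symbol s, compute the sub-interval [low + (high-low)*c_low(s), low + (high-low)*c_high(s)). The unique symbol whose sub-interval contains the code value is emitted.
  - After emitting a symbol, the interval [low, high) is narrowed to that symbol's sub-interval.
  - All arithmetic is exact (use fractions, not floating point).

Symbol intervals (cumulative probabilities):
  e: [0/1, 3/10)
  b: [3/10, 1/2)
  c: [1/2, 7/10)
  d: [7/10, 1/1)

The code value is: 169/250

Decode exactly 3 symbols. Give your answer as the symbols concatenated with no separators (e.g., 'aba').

Answer: cdc

Derivation:
Step 1: interval [0/1, 1/1), width = 1/1 - 0/1 = 1/1
  'e': [0/1 + 1/1*0/1, 0/1 + 1/1*3/10) = [0/1, 3/10)
  'b': [0/1 + 1/1*3/10, 0/1 + 1/1*1/2) = [3/10, 1/2)
  'c': [0/1 + 1/1*1/2, 0/1 + 1/1*7/10) = [1/2, 7/10) <- contains code 169/250
  'd': [0/1 + 1/1*7/10, 0/1 + 1/1*1/1) = [7/10, 1/1)
  emit 'c', narrow to [1/2, 7/10)
Step 2: interval [1/2, 7/10), width = 7/10 - 1/2 = 1/5
  'e': [1/2 + 1/5*0/1, 1/2 + 1/5*3/10) = [1/2, 14/25)
  'b': [1/2 + 1/5*3/10, 1/2 + 1/5*1/2) = [14/25, 3/5)
  'c': [1/2 + 1/5*1/2, 1/2 + 1/5*7/10) = [3/5, 16/25)
  'd': [1/2 + 1/5*7/10, 1/2 + 1/5*1/1) = [16/25, 7/10) <- contains code 169/250
  emit 'd', narrow to [16/25, 7/10)
Step 3: interval [16/25, 7/10), width = 7/10 - 16/25 = 3/50
  'e': [16/25 + 3/50*0/1, 16/25 + 3/50*3/10) = [16/25, 329/500)
  'b': [16/25 + 3/50*3/10, 16/25 + 3/50*1/2) = [329/500, 67/100)
  'c': [16/25 + 3/50*1/2, 16/25 + 3/50*7/10) = [67/100, 341/500) <- contains code 169/250
  'd': [16/25 + 3/50*7/10, 16/25 + 3/50*1/1) = [341/500, 7/10)
  emit 'c', narrow to [67/100, 341/500)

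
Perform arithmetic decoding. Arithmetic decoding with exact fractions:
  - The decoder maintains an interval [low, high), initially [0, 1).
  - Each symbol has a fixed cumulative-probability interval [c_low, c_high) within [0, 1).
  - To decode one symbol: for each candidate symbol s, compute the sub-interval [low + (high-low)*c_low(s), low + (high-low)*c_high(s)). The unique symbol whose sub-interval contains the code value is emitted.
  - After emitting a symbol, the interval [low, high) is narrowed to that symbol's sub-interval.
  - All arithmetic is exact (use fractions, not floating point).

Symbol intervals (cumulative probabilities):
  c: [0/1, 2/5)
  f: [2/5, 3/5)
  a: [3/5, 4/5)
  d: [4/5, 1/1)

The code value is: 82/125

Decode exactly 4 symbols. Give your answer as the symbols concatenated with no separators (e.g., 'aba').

Answer: acaf

Derivation:
Step 1: interval [0/1, 1/1), width = 1/1 - 0/1 = 1/1
  'c': [0/1 + 1/1*0/1, 0/1 + 1/1*2/5) = [0/1, 2/5)
  'f': [0/1 + 1/1*2/5, 0/1 + 1/1*3/5) = [2/5, 3/5)
  'a': [0/1 + 1/1*3/5, 0/1 + 1/1*4/5) = [3/5, 4/5) <- contains code 82/125
  'd': [0/1 + 1/1*4/5, 0/1 + 1/1*1/1) = [4/5, 1/1)
  emit 'a', narrow to [3/5, 4/5)
Step 2: interval [3/5, 4/5), width = 4/5 - 3/5 = 1/5
  'c': [3/5 + 1/5*0/1, 3/5 + 1/5*2/5) = [3/5, 17/25) <- contains code 82/125
  'f': [3/5 + 1/5*2/5, 3/5 + 1/5*3/5) = [17/25, 18/25)
  'a': [3/5 + 1/5*3/5, 3/5 + 1/5*4/5) = [18/25, 19/25)
  'd': [3/5 + 1/5*4/5, 3/5 + 1/5*1/1) = [19/25, 4/5)
  emit 'c', narrow to [3/5, 17/25)
Step 3: interval [3/5, 17/25), width = 17/25 - 3/5 = 2/25
  'c': [3/5 + 2/25*0/1, 3/5 + 2/25*2/5) = [3/5, 79/125)
  'f': [3/5 + 2/25*2/5, 3/5 + 2/25*3/5) = [79/125, 81/125)
  'a': [3/5 + 2/25*3/5, 3/5 + 2/25*4/5) = [81/125, 83/125) <- contains code 82/125
  'd': [3/5 + 2/25*4/5, 3/5 + 2/25*1/1) = [83/125, 17/25)
  emit 'a', narrow to [81/125, 83/125)
Step 4: interval [81/125, 83/125), width = 83/125 - 81/125 = 2/125
  'c': [81/125 + 2/125*0/1, 81/125 + 2/125*2/5) = [81/125, 409/625)
  'f': [81/125 + 2/125*2/5, 81/125 + 2/125*3/5) = [409/625, 411/625) <- contains code 82/125
  'a': [81/125 + 2/125*3/5, 81/125 + 2/125*4/5) = [411/625, 413/625)
  'd': [81/125 + 2/125*4/5, 81/125 + 2/125*1/1) = [413/625, 83/125)
  emit 'f', narrow to [409/625, 411/625)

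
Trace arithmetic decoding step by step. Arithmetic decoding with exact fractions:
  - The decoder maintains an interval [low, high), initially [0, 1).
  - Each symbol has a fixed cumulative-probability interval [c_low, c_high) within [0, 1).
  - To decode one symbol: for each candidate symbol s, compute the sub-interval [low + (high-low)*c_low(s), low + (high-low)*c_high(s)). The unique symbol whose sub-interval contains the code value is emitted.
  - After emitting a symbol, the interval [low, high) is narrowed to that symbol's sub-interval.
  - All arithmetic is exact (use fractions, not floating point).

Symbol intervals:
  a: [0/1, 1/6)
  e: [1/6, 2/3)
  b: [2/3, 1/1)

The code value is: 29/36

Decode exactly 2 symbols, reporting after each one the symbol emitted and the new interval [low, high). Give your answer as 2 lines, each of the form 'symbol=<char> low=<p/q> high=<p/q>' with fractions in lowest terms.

Step 1: interval [0/1, 1/1), width = 1/1 - 0/1 = 1/1
  'a': [0/1 + 1/1*0/1, 0/1 + 1/1*1/6) = [0/1, 1/6)
  'e': [0/1 + 1/1*1/6, 0/1 + 1/1*2/3) = [1/6, 2/3)
  'b': [0/1 + 1/1*2/3, 0/1 + 1/1*1/1) = [2/3, 1/1) <- contains code 29/36
  emit 'b', narrow to [2/3, 1/1)
Step 2: interval [2/3, 1/1), width = 1/1 - 2/3 = 1/3
  'a': [2/3 + 1/3*0/1, 2/3 + 1/3*1/6) = [2/3, 13/18)
  'e': [2/3 + 1/3*1/6, 2/3 + 1/3*2/3) = [13/18, 8/9) <- contains code 29/36
  'b': [2/3 + 1/3*2/3, 2/3 + 1/3*1/1) = [8/9, 1/1)
  emit 'e', narrow to [13/18, 8/9)

Answer: symbol=b low=2/3 high=1/1
symbol=e low=13/18 high=8/9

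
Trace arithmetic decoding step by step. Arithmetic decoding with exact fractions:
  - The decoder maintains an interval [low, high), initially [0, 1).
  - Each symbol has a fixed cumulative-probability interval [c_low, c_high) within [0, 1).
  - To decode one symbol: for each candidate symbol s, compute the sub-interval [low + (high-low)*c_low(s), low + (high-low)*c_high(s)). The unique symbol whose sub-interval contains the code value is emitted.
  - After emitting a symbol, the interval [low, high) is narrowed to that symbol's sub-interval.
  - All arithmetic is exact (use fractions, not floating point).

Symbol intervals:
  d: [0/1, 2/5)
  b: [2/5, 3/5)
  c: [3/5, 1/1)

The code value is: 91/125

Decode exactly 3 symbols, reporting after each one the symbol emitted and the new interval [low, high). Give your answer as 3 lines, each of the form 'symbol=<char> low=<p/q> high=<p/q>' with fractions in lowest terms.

Step 1: interval [0/1, 1/1), width = 1/1 - 0/1 = 1/1
  'd': [0/1 + 1/1*0/1, 0/1 + 1/1*2/5) = [0/1, 2/5)
  'b': [0/1 + 1/1*2/5, 0/1 + 1/1*3/5) = [2/5, 3/5)
  'c': [0/1 + 1/1*3/5, 0/1 + 1/1*1/1) = [3/5, 1/1) <- contains code 91/125
  emit 'c', narrow to [3/5, 1/1)
Step 2: interval [3/5, 1/1), width = 1/1 - 3/5 = 2/5
  'd': [3/5 + 2/5*0/1, 3/5 + 2/5*2/5) = [3/5, 19/25) <- contains code 91/125
  'b': [3/5 + 2/5*2/5, 3/5 + 2/5*3/5) = [19/25, 21/25)
  'c': [3/5 + 2/5*3/5, 3/5 + 2/5*1/1) = [21/25, 1/1)
  emit 'd', narrow to [3/5, 19/25)
Step 3: interval [3/5, 19/25), width = 19/25 - 3/5 = 4/25
  'd': [3/5 + 4/25*0/1, 3/5 + 4/25*2/5) = [3/5, 83/125)
  'b': [3/5 + 4/25*2/5, 3/5 + 4/25*3/5) = [83/125, 87/125)
  'c': [3/5 + 4/25*3/5, 3/5 + 4/25*1/1) = [87/125, 19/25) <- contains code 91/125
  emit 'c', narrow to [87/125, 19/25)

Answer: symbol=c low=3/5 high=1/1
symbol=d low=3/5 high=19/25
symbol=c low=87/125 high=19/25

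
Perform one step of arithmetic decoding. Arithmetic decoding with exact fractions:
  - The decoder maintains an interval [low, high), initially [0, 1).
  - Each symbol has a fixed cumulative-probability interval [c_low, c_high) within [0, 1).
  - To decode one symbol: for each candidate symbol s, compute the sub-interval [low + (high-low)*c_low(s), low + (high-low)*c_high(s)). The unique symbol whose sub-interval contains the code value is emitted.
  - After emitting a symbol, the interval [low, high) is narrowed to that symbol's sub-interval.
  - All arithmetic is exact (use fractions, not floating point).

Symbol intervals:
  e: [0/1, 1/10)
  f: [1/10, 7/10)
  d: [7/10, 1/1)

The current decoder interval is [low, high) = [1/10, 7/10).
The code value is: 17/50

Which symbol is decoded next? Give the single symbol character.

Interval width = high − low = 7/10 − 1/10 = 3/5
Scaled code = (code − low) / width = (17/50 − 1/10) / 3/5 = 2/5
  e: [0/1, 1/10) 
  f: [1/10, 7/10) ← scaled code falls here ✓
  d: [7/10, 1/1) 

Answer: f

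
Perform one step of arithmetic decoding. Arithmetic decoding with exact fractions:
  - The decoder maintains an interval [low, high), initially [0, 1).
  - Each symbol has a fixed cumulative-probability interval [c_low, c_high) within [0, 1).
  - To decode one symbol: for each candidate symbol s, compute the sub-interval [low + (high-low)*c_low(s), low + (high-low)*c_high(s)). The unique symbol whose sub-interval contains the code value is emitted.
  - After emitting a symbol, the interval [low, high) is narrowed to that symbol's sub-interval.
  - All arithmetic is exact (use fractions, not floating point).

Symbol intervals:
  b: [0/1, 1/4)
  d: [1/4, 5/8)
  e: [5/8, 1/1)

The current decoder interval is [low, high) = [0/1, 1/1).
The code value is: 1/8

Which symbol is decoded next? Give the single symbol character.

Interval width = high − low = 1/1 − 0/1 = 1/1
Scaled code = (code − low) / width = (1/8 − 0/1) / 1/1 = 1/8
  b: [0/1, 1/4) ← scaled code falls here ✓
  d: [1/4, 5/8) 
  e: [5/8, 1/1) 

Answer: b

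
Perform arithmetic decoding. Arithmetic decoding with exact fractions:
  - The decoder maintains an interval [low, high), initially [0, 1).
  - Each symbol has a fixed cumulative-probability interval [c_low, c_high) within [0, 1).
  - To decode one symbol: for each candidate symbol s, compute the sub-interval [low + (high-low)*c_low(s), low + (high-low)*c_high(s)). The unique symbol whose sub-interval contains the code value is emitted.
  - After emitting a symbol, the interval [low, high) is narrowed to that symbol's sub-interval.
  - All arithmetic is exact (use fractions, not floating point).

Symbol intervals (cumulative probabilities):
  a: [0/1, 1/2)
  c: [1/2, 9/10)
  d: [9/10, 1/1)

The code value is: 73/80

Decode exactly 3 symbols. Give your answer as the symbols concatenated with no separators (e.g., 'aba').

Answer: daa

Derivation:
Step 1: interval [0/1, 1/1), width = 1/1 - 0/1 = 1/1
  'a': [0/1 + 1/1*0/1, 0/1 + 1/1*1/2) = [0/1, 1/2)
  'c': [0/1 + 1/1*1/2, 0/1 + 1/1*9/10) = [1/2, 9/10)
  'd': [0/1 + 1/1*9/10, 0/1 + 1/1*1/1) = [9/10, 1/1) <- contains code 73/80
  emit 'd', narrow to [9/10, 1/1)
Step 2: interval [9/10, 1/1), width = 1/1 - 9/10 = 1/10
  'a': [9/10 + 1/10*0/1, 9/10 + 1/10*1/2) = [9/10, 19/20) <- contains code 73/80
  'c': [9/10 + 1/10*1/2, 9/10 + 1/10*9/10) = [19/20, 99/100)
  'd': [9/10 + 1/10*9/10, 9/10 + 1/10*1/1) = [99/100, 1/1)
  emit 'a', narrow to [9/10, 19/20)
Step 3: interval [9/10, 19/20), width = 19/20 - 9/10 = 1/20
  'a': [9/10 + 1/20*0/1, 9/10 + 1/20*1/2) = [9/10, 37/40) <- contains code 73/80
  'c': [9/10 + 1/20*1/2, 9/10 + 1/20*9/10) = [37/40, 189/200)
  'd': [9/10 + 1/20*9/10, 9/10 + 1/20*1/1) = [189/200, 19/20)
  emit 'a', narrow to [9/10, 37/40)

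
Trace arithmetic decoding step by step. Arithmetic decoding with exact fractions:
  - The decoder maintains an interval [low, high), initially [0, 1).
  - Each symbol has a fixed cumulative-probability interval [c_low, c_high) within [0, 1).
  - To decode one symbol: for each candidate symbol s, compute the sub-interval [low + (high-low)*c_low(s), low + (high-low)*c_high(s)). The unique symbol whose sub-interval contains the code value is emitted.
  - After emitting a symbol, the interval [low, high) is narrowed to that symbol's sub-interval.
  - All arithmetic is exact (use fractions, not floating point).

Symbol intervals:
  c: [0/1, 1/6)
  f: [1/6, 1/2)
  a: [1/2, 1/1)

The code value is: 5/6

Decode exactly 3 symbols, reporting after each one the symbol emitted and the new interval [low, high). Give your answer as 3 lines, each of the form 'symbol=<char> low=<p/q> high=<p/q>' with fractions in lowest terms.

Answer: symbol=a low=1/2 high=1/1
symbol=a low=3/4 high=1/1
symbol=f low=19/24 high=7/8

Derivation:
Step 1: interval [0/1, 1/1), width = 1/1 - 0/1 = 1/1
  'c': [0/1 + 1/1*0/1, 0/1 + 1/1*1/6) = [0/1, 1/6)
  'f': [0/1 + 1/1*1/6, 0/1 + 1/1*1/2) = [1/6, 1/2)
  'a': [0/1 + 1/1*1/2, 0/1 + 1/1*1/1) = [1/2, 1/1) <- contains code 5/6
  emit 'a', narrow to [1/2, 1/1)
Step 2: interval [1/2, 1/1), width = 1/1 - 1/2 = 1/2
  'c': [1/2 + 1/2*0/1, 1/2 + 1/2*1/6) = [1/2, 7/12)
  'f': [1/2 + 1/2*1/6, 1/2 + 1/2*1/2) = [7/12, 3/4)
  'a': [1/2 + 1/2*1/2, 1/2 + 1/2*1/1) = [3/4, 1/1) <- contains code 5/6
  emit 'a', narrow to [3/4, 1/1)
Step 3: interval [3/4, 1/1), width = 1/1 - 3/4 = 1/4
  'c': [3/4 + 1/4*0/1, 3/4 + 1/4*1/6) = [3/4, 19/24)
  'f': [3/4 + 1/4*1/6, 3/4 + 1/4*1/2) = [19/24, 7/8) <- contains code 5/6
  'a': [3/4 + 1/4*1/2, 3/4 + 1/4*1/1) = [7/8, 1/1)
  emit 'f', narrow to [19/24, 7/8)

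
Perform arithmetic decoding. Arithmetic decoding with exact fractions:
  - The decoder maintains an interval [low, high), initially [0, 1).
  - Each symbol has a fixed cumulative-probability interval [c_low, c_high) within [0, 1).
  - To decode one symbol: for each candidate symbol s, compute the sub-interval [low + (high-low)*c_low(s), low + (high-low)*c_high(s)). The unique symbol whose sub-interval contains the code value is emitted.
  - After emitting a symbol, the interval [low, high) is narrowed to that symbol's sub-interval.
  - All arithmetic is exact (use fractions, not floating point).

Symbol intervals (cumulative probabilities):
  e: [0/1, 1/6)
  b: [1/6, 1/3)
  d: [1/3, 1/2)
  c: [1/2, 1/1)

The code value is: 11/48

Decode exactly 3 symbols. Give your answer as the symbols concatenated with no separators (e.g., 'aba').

Answer: bdb

Derivation:
Step 1: interval [0/1, 1/1), width = 1/1 - 0/1 = 1/1
  'e': [0/1 + 1/1*0/1, 0/1 + 1/1*1/6) = [0/1, 1/6)
  'b': [0/1 + 1/1*1/6, 0/1 + 1/1*1/3) = [1/6, 1/3) <- contains code 11/48
  'd': [0/1 + 1/1*1/3, 0/1 + 1/1*1/2) = [1/3, 1/2)
  'c': [0/1 + 1/1*1/2, 0/1 + 1/1*1/1) = [1/2, 1/1)
  emit 'b', narrow to [1/6, 1/3)
Step 2: interval [1/6, 1/3), width = 1/3 - 1/6 = 1/6
  'e': [1/6 + 1/6*0/1, 1/6 + 1/6*1/6) = [1/6, 7/36)
  'b': [1/6 + 1/6*1/6, 1/6 + 1/6*1/3) = [7/36, 2/9)
  'd': [1/6 + 1/6*1/3, 1/6 + 1/6*1/2) = [2/9, 1/4) <- contains code 11/48
  'c': [1/6 + 1/6*1/2, 1/6 + 1/6*1/1) = [1/4, 1/3)
  emit 'd', narrow to [2/9, 1/4)
Step 3: interval [2/9, 1/4), width = 1/4 - 2/9 = 1/36
  'e': [2/9 + 1/36*0/1, 2/9 + 1/36*1/6) = [2/9, 49/216)
  'b': [2/9 + 1/36*1/6, 2/9 + 1/36*1/3) = [49/216, 25/108) <- contains code 11/48
  'd': [2/9 + 1/36*1/3, 2/9 + 1/36*1/2) = [25/108, 17/72)
  'c': [2/9 + 1/36*1/2, 2/9 + 1/36*1/1) = [17/72, 1/4)
  emit 'b', narrow to [49/216, 25/108)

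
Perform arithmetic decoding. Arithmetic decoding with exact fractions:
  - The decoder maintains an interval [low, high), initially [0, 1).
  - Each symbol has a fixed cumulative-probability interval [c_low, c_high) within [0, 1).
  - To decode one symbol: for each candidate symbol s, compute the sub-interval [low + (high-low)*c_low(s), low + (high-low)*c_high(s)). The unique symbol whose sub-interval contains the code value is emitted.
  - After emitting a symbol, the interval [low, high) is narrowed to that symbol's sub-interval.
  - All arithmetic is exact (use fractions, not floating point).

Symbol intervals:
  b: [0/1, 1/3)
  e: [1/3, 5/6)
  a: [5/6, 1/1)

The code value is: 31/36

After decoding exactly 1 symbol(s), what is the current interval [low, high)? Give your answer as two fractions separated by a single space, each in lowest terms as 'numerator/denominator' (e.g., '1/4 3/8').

Step 1: interval [0/1, 1/1), width = 1/1 - 0/1 = 1/1
  'b': [0/1 + 1/1*0/1, 0/1 + 1/1*1/3) = [0/1, 1/3)
  'e': [0/1 + 1/1*1/3, 0/1 + 1/1*5/6) = [1/3, 5/6)
  'a': [0/1 + 1/1*5/6, 0/1 + 1/1*1/1) = [5/6, 1/1) <- contains code 31/36
  emit 'a', narrow to [5/6, 1/1)

Answer: 5/6 1/1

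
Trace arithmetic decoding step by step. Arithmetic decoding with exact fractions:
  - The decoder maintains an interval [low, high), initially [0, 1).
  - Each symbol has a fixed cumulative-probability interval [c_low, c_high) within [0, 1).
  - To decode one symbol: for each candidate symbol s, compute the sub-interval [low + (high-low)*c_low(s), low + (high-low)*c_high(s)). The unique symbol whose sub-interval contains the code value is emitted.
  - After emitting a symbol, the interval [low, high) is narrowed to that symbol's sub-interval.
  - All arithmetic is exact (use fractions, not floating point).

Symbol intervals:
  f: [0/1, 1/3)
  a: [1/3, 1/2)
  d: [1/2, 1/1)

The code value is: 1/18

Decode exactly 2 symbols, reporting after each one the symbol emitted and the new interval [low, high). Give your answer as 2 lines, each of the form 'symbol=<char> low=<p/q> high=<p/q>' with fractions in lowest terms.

Step 1: interval [0/1, 1/1), width = 1/1 - 0/1 = 1/1
  'f': [0/1 + 1/1*0/1, 0/1 + 1/1*1/3) = [0/1, 1/3) <- contains code 1/18
  'a': [0/1 + 1/1*1/3, 0/1 + 1/1*1/2) = [1/3, 1/2)
  'd': [0/1 + 1/1*1/2, 0/1 + 1/1*1/1) = [1/2, 1/1)
  emit 'f', narrow to [0/1, 1/3)
Step 2: interval [0/1, 1/3), width = 1/3 - 0/1 = 1/3
  'f': [0/1 + 1/3*0/1, 0/1 + 1/3*1/3) = [0/1, 1/9) <- contains code 1/18
  'a': [0/1 + 1/3*1/3, 0/1 + 1/3*1/2) = [1/9, 1/6)
  'd': [0/1 + 1/3*1/2, 0/1 + 1/3*1/1) = [1/6, 1/3)
  emit 'f', narrow to [0/1, 1/9)

Answer: symbol=f low=0/1 high=1/3
symbol=f low=0/1 high=1/9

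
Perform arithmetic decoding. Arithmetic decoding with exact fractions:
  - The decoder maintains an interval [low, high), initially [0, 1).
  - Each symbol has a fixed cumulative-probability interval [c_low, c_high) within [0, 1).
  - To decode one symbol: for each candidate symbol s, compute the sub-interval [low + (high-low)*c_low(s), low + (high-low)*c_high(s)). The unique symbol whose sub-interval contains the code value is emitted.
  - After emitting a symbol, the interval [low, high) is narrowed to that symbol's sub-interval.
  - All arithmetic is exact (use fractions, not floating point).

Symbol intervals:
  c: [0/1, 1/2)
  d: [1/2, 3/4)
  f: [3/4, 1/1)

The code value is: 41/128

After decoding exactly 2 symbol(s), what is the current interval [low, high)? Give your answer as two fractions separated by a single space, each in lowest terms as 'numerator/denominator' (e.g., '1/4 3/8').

Step 1: interval [0/1, 1/1), width = 1/1 - 0/1 = 1/1
  'c': [0/1 + 1/1*0/1, 0/1 + 1/1*1/2) = [0/1, 1/2) <- contains code 41/128
  'd': [0/1 + 1/1*1/2, 0/1 + 1/1*3/4) = [1/2, 3/4)
  'f': [0/1 + 1/1*3/4, 0/1 + 1/1*1/1) = [3/4, 1/1)
  emit 'c', narrow to [0/1, 1/2)
Step 2: interval [0/1, 1/2), width = 1/2 - 0/1 = 1/2
  'c': [0/1 + 1/2*0/1, 0/1 + 1/2*1/2) = [0/1, 1/4)
  'd': [0/1 + 1/2*1/2, 0/1 + 1/2*3/4) = [1/4, 3/8) <- contains code 41/128
  'f': [0/1 + 1/2*3/4, 0/1 + 1/2*1/1) = [3/8, 1/2)
  emit 'd', narrow to [1/4, 3/8)

Answer: 1/4 3/8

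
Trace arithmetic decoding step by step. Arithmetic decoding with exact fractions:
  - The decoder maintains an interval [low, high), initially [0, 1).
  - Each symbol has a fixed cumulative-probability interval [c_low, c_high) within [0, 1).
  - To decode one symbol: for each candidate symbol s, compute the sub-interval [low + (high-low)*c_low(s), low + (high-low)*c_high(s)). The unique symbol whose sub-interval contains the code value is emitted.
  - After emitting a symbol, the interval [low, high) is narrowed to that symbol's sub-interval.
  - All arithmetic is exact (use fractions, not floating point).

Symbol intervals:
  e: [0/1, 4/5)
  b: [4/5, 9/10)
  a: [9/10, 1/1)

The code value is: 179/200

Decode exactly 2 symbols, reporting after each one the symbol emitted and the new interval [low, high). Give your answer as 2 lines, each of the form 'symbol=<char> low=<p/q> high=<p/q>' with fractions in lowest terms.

Answer: symbol=b low=4/5 high=9/10
symbol=a low=89/100 high=9/10

Derivation:
Step 1: interval [0/1, 1/1), width = 1/1 - 0/1 = 1/1
  'e': [0/1 + 1/1*0/1, 0/1 + 1/1*4/5) = [0/1, 4/5)
  'b': [0/1 + 1/1*4/5, 0/1 + 1/1*9/10) = [4/5, 9/10) <- contains code 179/200
  'a': [0/1 + 1/1*9/10, 0/1 + 1/1*1/1) = [9/10, 1/1)
  emit 'b', narrow to [4/5, 9/10)
Step 2: interval [4/5, 9/10), width = 9/10 - 4/5 = 1/10
  'e': [4/5 + 1/10*0/1, 4/5 + 1/10*4/5) = [4/5, 22/25)
  'b': [4/5 + 1/10*4/5, 4/5 + 1/10*9/10) = [22/25, 89/100)
  'a': [4/5 + 1/10*9/10, 4/5 + 1/10*1/1) = [89/100, 9/10) <- contains code 179/200
  emit 'a', narrow to [89/100, 9/10)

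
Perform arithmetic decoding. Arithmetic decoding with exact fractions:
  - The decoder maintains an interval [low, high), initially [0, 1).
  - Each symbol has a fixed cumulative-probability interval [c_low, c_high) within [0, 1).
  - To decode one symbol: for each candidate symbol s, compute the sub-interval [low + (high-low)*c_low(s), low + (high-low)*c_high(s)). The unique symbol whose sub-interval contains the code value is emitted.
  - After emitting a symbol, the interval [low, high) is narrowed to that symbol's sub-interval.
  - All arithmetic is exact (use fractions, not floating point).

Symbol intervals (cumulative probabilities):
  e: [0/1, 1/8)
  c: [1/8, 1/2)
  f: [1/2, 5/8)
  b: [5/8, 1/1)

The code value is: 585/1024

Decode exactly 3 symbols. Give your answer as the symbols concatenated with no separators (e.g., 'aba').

Answer: fff

Derivation:
Step 1: interval [0/1, 1/1), width = 1/1 - 0/1 = 1/1
  'e': [0/1 + 1/1*0/1, 0/1 + 1/1*1/8) = [0/1, 1/8)
  'c': [0/1 + 1/1*1/8, 0/1 + 1/1*1/2) = [1/8, 1/2)
  'f': [0/1 + 1/1*1/2, 0/1 + 1/1*5/8) = [1/2, 5/8) <- contains code 585/1024
  'b': [0/1 + 1/1*5/8, 0/1 + 1/1*1/1) = [5/8, 1/1)
  emit 'f', narrow to [1/2, 5/8)
Step 2: interval [1/2, 5/8), width = 5/8 - 1/2 = 1/8
  'e': [1/2 + 1/8*0/1, 1/2 + 1/8*1/8) = [1/2, 33/64)
  'c': [1/2 + 1/8*1/8, 1/2 + 1/8*1/2) = [33/64, 9/16)
  'f': [1/2 + 1/8*1/2, 1/2 + 1/8*5/8) = [9/16, 37/64) <- contains code 585/1024
  'b': [1/2 + 1/8*5/8, 1/2 + 1/8*1/1) = [37/64, 5/8)
  emit 'f', narrow to [9/16, 37/64)
Step 3: interval [9/16, 37/64), width = 37/64 - 9/16 = 1/64
  'e': [9/16 + 1/64*0/1, 9/16 + 1/64*1/8) = [9/16, 289/512)
  'c': [9/16 + 1/64*1/8, 9/16 + 1/64*1/2) = [289/512, 73/128)
  'f': [9/16 + 1/64*1/2, 9/16 + 1/64*5/8) = [73/128, 293/512) <- contains code 585/1024
  'b': [9/16 + 1/64*5/8, 9/16 + 1/64*1/1) = [293/512, 37/64)
  emit 'f', narrow to [73/128, 293/512)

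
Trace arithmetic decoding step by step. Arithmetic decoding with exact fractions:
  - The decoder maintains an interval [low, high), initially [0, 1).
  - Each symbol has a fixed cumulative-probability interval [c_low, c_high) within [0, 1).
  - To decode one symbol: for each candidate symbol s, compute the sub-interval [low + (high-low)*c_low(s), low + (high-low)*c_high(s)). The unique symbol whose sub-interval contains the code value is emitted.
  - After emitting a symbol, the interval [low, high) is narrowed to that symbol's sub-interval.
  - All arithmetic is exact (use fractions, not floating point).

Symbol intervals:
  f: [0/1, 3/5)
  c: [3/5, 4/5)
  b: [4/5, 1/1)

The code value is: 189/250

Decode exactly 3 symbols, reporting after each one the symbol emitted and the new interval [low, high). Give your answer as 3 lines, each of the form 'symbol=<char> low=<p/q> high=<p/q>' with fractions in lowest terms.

Answer: symbol=c low=3/5 high=4/5
symbol=c low=18/25 high=19/25
symbol=b low=94/125 high=19/25

Derivation:
Step 1: interval [0/1, 1/1), width = 1/1 - 0/1 = 1/1
  'f': [0/1 + 1/1*0/1, 0/1 + 1/1*3/5) = [0/1, 3/5)
  'c': [0/1 + 1/1*3/5, 0/1 + 1/1*4/5) = [3/5, 4/5) <- contains code 189/250
  'b': [0/1 + 1/1*4/5, 0/1 + 1/1*1/1) = [4/5, 1/1)
  emit 'c', narrow to [3/5, 4/5)
Step 2: interval [3/5, 4/5), width = 4/5 - 3/5 = 1/5
  'f': [3/5 + 1/5*0/1, 3/5 + 1/5*3/5) = [3/5, 18/25)
  'c': [3/5 + 1/5*3/5, 3/5 + 1/5*4/5) = [18/25, 19/25) <- contains code 189/250
  'b': [3/5 + 1/5*4/5, 3/5 + 1/5*1/1) = [19/25, 4/5)
  emit 'c', narrow to [18/25, 19/25)
Step 3: interval [18/25, 19/25), width = 19/25 - 18/25 = 1/25
  'f': [18/25 + 1/25*0/1, 18/25 + 1/25*3/5) = [18/25, 93/125)
  'c': [18/25 + 1/25*3/5, 18/25 + 1/25*4/5) = [93/125, 94/125)
  'b': [18/25 + 1/25*4/5, 18/25 + 1/25*1/1) = [94/125, 19/25) <- contains code 189/250
  emit 'b', narrow to [94/125, 19/25)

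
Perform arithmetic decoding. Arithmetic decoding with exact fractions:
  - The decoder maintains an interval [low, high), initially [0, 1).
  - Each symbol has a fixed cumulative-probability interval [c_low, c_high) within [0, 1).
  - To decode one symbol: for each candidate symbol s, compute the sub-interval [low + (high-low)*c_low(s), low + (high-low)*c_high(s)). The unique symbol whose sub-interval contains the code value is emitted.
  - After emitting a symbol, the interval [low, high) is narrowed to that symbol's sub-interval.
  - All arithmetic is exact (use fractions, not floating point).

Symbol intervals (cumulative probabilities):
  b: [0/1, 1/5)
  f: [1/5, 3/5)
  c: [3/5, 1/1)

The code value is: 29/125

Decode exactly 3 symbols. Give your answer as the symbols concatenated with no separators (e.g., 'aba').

Step 1: interval [0/1, 1/1), width = 1/1 - 0/1 = 1/1
  'b': [0/1 + 1/1*0/1, 0/1 + 1/1*1/5) = [0/1, 1/5)
  'f': [0/1 + 1/1*1/5, 0/1 + 1/1*3/5) = [1/5, 3/5) <- contains code 29/125
  'c': [0/1 + 1/1*3/5, 0/1 + 1/1*1/1) = [3/5, 1/1)
  emit 'f', narrow to [1/5, 3/5)
Step 2: interval [1/5, 3/5), width = 3/5 - 1/5 = 2/5
  'b': [1/5 + 2/5*0/1, 1/5 + 2/5*1/5) = [1/5, 7/25) <- contains code 29/125
  'f': [1/5 + 2/5*1/5, 1/5 + 2/5*3/5) = [7/25, 11/25)
  'c': [1/5 + 2/5*3/5, 1/5 + 2/5*1/1) = [11/25, 3/5)
  emit 'b', narrow to [1/5, 7/25)
Step 3: interval [1/5, 7/25), width = 7/25 - 1/5 = 2/25
  'b': [1/5 + 2/25*0/1, 1/5 + 2/25*1/5) = [1/5, 27/125)
  'f': [1/5 + 2/25*1/5, 1/5 + 2/25*3/5) = [27/125, 31/125) <- contains code 29/125
  'c': [1/5 + 2/25*3/5, 1/5 + 2/25*1/1) = [31/125, 7/25)
  emit 'f', narrow to [27/125, 31/125)

Answer: fbf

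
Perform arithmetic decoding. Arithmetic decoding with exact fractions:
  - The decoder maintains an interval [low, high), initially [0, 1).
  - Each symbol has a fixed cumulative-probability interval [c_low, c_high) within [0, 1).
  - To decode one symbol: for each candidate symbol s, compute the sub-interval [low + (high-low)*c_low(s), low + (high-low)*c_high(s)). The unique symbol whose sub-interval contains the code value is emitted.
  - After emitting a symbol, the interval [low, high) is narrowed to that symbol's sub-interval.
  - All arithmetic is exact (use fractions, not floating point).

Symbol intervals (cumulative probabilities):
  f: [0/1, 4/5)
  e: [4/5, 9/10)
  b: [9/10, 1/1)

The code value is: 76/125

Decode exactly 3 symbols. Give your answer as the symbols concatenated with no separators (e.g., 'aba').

Step 1: interval [0/1, 1/1), width = 1/1 - 0/1 = 1/1
  'f': [0/1 + 1/1*0/1, 0/1 + 1/1*4/5) = [0/1, 4/5) <- contains code 76/125
  'e': [0/1 + 1/1*4/5, 0/1 + 1/1*9/10) = [4/5, 9/10)
  'b': [0/1 + 1/1*9/10, 0/1 + 1/1*1/1) = [9/10, 1/1)
  emit 'f', narrow to [0/1, 4/5)
Step 2: interval [0/1, 4/5), width = 4/5 - 0/1 = 4/5
  'f': [0/1 + 4/5*0/1, 0/1 + 4/5*4/5) = [0/1, 16/25) <- contains code 76/125
  'e': [0/1 + 4/5*4/5, 0/1 + 4/5*9/10) = [16/25, 18/25)
  'b': [0/1 + 4/5*9/10, 0/1 + 4/5*1/1) = [18/25, 4/5)
  emit 'f', narrow to [0/1, 16/25)
Step 3: interval [0/1, 16/25), width = 16/25 - 0/1 = 16/25
  'f': [0/1 + 16/25*0/1, 0/1 + 16/25*4/5) = [0/1, 64/125)
  'e': [0/1 + 16/25*4/5, 0/1 + 16/25*9/10) = [64/125, 72/125)
  'b': [0/1 + 16/25*9/10, 0/1 + 16/25*1/1) = [72/125, 16/25) <- contains code 76/125
  emit 'b', narrow to [72/125, 16/25)

Answer: ffb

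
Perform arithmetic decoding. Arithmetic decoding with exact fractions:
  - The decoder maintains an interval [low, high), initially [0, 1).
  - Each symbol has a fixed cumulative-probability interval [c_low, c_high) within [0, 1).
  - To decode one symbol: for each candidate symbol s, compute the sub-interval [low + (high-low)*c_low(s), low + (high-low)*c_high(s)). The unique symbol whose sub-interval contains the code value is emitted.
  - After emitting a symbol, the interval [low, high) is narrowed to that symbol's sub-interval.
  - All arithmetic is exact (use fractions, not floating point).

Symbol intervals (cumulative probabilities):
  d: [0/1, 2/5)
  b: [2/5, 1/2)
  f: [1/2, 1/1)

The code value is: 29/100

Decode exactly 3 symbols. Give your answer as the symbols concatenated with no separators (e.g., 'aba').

Answer: dfb

Derivation:
Step 1: interval [0/1, 1/1), width = 1/1 - 0/1 = 1/1
  'd': [0/1 + 1/1*0/1, 0/1 + 1/1*2/5) = [0/1, 2/5) <- contains code 29/100
  'b': [0/1 + 1/1*2/5, 0/1 + 1/1*1/2) = [2/5, 1/2)
  'f': [0/1 + 1/1*1/2, 0/1 + 1/1*1/1) = [1/2, 1/1)
  emit 'd', narrow to [0/1, 2/5)
Step 2: interval [0/1, 2/5), width = 2/5 - 0/1 = 2/5
  'd': [0/1 + 2/5*0/1, 0/1 + 2/5*2/5) = [0/1, 4/25)
  'b': [0/1 + 2/5*2/5, 0/1 + 2/5*1/2) = [4/25, 1/5)
  'f': [0/1 + 2/5*1/2, 0/1 + 2/5*1/1) = [1/5, 2/5) <- contains code 29/100
  emit 'f', narrow to [1/5, 2/5)
Step 3: interval [1/5, 2/5), width = 2/5 - 1/5 = 1/5
  'd': [1/5 + 1/5*0/1, 1/5 + 1/5*2/5) = [1/5, 7/25)
  'b': [1/5 + 1/5*2/5, 1/5 + 1/5*1/2) = [7/25, 3/10) <- contains code 29/100
  'f': [1/5 + 1/5*1/2, 1/5 + 1/5*1/1) = [3/10, 2/5)
  emit 'b', narrow to [7/25, 3/10)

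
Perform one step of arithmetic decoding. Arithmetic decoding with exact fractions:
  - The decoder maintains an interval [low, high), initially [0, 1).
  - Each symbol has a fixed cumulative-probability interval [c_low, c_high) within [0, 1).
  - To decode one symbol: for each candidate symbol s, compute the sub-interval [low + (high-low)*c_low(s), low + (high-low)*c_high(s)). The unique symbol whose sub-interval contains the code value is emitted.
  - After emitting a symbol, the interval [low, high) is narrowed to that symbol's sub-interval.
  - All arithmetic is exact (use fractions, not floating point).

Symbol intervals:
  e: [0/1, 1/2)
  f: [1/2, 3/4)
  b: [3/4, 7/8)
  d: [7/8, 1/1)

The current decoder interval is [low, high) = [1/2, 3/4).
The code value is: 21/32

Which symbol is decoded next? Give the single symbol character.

Answer: f

Derivation:
Interval width = high − low = 3/4 − 1/2 = 1/4
Scaled code = (code − low) / width = (21/32 − 1/2) / 1/4 = 5/8
  e: [0/1, 1/2) 
  f: [1/2, 3/4) ← scaled code falls here ✓
  b: [3/4, 7/8) 
  d: [7/8, 1/1) 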